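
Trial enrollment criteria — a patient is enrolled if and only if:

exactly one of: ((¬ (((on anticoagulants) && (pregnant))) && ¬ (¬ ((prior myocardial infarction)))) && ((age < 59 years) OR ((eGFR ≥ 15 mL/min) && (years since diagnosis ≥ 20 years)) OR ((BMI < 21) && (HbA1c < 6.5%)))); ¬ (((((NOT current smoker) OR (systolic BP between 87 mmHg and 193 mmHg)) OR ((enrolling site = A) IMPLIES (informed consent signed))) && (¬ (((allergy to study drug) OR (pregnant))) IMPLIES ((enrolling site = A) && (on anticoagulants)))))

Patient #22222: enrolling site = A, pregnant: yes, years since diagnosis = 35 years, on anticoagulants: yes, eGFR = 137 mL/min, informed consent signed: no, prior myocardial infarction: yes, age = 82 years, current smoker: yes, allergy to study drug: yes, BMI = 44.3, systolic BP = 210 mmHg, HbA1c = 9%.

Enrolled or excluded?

Atomic conditions:
  on anticoagulants: yes → true
  pregnant: yes → true
  prior myocardial infarction: yes → true
  age < 59 years: 82 < 59 is false
  eGFR ≥ 15 mL/min: 137 ≥ 15 is true
  years since diagnosis ≥ 20 years: 35 ≥ 20 is true
  BMI < 21: 44.3 < 21 is false
  HbA1c < 6.5%: 9 < 6.5 is false
  NOT current smoker: yes → false
  systolic BP between 87 mmHg and 193 mmHg: 210 in [87, 193] is false
  enrolling site = A: A == A is true
  informed consent signed: no → false
  allergy to study drug: yes → true
Combine:
[1.1.1.1] true AND true = true
[1.1.1] NOT true = false
[1.1.2.1] NOT true = false
[1.1.2] NOT false = true
[1.1] false AND true = false
[1.2.2] true AND true = true
[1.2.3] false AND false = false
[1.2] false OR true OR false = true
[1] false AND true = false
[2.1.1.1] false OR false = false
[2.1.1.2] true → false = false
[2.1.1] false OR false = false
[2.1.2.1.1] true OR true = true
[2.1.2.1] NOT true = false
[2.1.2.2] true AND true = true
[2.1.2] false → true (antecedent false ⇒ implication holds) = true
[2.1] false AND true = false
[2] NOT false = true
[root] exactly-one(false, true) = true
Overall: true → enrolled

Enrolled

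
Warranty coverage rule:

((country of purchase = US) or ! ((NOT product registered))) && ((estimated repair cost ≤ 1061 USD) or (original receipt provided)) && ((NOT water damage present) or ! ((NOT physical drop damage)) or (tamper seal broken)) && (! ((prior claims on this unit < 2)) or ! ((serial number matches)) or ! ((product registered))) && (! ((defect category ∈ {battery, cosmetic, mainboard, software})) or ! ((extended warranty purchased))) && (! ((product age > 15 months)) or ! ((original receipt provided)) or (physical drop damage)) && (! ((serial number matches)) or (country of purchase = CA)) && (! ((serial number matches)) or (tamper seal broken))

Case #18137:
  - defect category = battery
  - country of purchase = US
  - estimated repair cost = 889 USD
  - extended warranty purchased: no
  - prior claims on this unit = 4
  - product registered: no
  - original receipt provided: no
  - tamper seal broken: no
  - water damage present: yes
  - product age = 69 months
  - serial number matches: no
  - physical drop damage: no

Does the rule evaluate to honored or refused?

Atomic conditions:
  country of purchase = US: US == US is true
  NOT product registered: no → true
  estimated repair cost ≤ 1061 USD: 889 ≤ 1061 is true
  original receipt provided: no → false
  NOT water damage present: yes → false
  NOT physical drop damage: no → true
  tamper seal broken: no → false
  prior claims on this unit < 2: 4 < 2 is false
  serial number matches: no → false
  product registered: no → false
  defect category ∈ {battery, cosmetic, mainboard, software}: battery is in the set → true
  extended warranty purchased: no → false
  product age > 15 months: 69 > 15 is true
  physical drop damage: no → false
  country of purchase = CA: US == CA is false
Combine:
[1.2] NOT true = false
[1] true OR false = true
[2] true OR false = true
[3.2] NOT true = false
[3] false OR false OR false = false
[4.1] NOT false = true
[4.2] NOT false = true
[4.3] NOT false = true
[4] true OR true OR true = true
[5.1] NOT true = false
[5.2] NOT false = true
[5] false OR true = true
[6.1] NOT true = false
[6.2] NOT false = true
[6] false OR true OR false = true
[7.1] NOT false = true
[7] true OR false = true
[8.1] NOT false = true
[8] true OR false = true
[root] true AND true AND false AND true AND true AND true AND true AND true = false
Overall: false → refused

Refused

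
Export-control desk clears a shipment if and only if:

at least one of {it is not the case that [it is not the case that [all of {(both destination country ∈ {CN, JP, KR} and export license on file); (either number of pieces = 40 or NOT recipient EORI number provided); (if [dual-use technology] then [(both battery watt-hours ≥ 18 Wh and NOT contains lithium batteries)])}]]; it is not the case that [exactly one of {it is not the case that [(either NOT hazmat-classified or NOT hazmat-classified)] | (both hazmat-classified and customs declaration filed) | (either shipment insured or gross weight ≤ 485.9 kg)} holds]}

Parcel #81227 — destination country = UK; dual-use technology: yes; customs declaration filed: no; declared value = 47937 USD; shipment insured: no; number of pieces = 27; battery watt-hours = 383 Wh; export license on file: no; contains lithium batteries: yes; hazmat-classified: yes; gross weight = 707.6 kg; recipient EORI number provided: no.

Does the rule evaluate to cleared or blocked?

Blocked

Atomic conditions:
  destination country ∈ {CN, JP, KR}: UK is not in the set → false
  export license on file: no → false
  number of pieces = 40: 27 == 40 is false
  NOT recipient EORI number provided: no → true
  dual-use technology: yes → true
  battery watt-hours ≥ 18 Wh: 383 ≥ 18 is true
  NOT contains lithium batteries: yes → false
  NOT hazmat-classified: yes → false
  hazmat-classified: yes → true
  customs declaration filed: no → false
  shipment insured: no → false
  gross weight ≤ 485.9 kg: 707.6 ≤ 485.9 is false
Combine:
[1.1.1.1] false AND false = false
[1.1.1.2] false OR true = true
[1.1.1.3.2] true AND false = false
[1.1.1.3] true → false = false
[1.1.1] false AND true AND false = false
[1.1] NOT false = true
[1] NOT true = false
[2.1.1.1] false OR false = false
[2.1.1] NOT false = true
[2.1.2] true AND false = false
[2.1.3] false OR false = false
[2.1] exactly-one(true, false, false) = true
[2] NOT true = false
[root] false OR false = false
Overall: false → blocked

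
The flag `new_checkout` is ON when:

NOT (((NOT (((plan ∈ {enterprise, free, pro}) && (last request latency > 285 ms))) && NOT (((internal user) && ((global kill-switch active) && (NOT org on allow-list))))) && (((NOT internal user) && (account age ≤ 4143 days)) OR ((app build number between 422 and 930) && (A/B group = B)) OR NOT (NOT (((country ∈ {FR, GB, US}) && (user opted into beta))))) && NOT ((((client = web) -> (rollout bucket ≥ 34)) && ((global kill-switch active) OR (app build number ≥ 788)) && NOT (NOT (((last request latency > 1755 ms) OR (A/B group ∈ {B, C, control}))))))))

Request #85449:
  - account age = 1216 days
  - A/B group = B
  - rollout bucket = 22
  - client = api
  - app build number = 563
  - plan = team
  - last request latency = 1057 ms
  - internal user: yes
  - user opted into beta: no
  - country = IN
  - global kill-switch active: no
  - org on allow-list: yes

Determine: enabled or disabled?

Disabled

Atomic conditions:
  plan ∈ {enterprise, free, pro}: team is not in the set → false
  last request latency > 285 ms: 1057 > 285 is true
  internal user: yes → true
  global kill-switch active: no → false
  NOT org on allow-list: yes → false
  NOT internal user: yes → false
  account age ≤ 4143 days: 1216 ≤ 4143 is true
  app build number between 422 and 930: 563 in [422, 930] is true
  A/B group = B: B == B is true
  country ∈ {FR, GB, US}: IN is not in the set → false
  user opted into beta: no → false
  client = web: api == web is false
  rollout bucket ≥ 34: 22 ≥ 34 is false
  app build number ≥ 788: 563 ≥ 788 is false
  last request latency > 1755 ms: 1057 > 1755 is false
  A/B group ∈ {B, C, control}: B is in the set → true
Combine:
[1.1.1.1] false AND true = false
[1.1.1] NOT false = true
[1.1.2.1.2] false AND false = false
[1.1.2.1] true AND false = false
[1.1.2] NOT false = true
[1.1] true AND true = true
[1.2.1] false AND true = false
[1.2.2] true AND true = true
[1.2.3.1.1] false AND false = false
[1.2.3.1] NOT false = true
[1.2.3] NOT true = false
[1.2] false OR true OR false = true
[1.3.1.1] false → false (antecedent false ⇒ implication holds) = true
[1.3.1.2] false OR false = false
[1.3.1.3.1.1] false OR true = true
[1.3.1.3.1] NOT true = false
[1.3.1.3] NOT false = true
[1.3.1] true AND false AND true = false
[1.3] NOT false = true
[1] true AND true AND true = true
[root] NOT true = false
Overall: false → disabled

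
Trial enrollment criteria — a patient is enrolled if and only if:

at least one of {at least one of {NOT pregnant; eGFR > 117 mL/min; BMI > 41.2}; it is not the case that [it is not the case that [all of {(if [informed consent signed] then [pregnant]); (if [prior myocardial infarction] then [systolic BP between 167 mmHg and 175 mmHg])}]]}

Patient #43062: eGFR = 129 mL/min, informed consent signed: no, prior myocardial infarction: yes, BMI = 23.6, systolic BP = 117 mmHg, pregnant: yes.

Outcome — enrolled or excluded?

Enrolled

Atomic conditions:
  NOT pregnant: yes → false
  eGFR > 117 mL/min: 129 > 117 is true
  BMI > 41.2: 23.6 > 41.2 is false
  informed consent signed: no → false
  pregnant: yes → true
  prior myocardial infarction: yes → true
  systolic BP between 167 mmHg and 175 mmHg: 117 in [167, 175] is false
Combine:
[1] false OR true OR false = true
[2.1.1.1] false → true (antecedent false ⇒ implication holds) = true
[2.1.1.2] true → false = false
[2.1.1] true AND false = false
[2.1] NOT false = true
[2] NOT true = false
[root] true OR false = true
Overall: true → enrolled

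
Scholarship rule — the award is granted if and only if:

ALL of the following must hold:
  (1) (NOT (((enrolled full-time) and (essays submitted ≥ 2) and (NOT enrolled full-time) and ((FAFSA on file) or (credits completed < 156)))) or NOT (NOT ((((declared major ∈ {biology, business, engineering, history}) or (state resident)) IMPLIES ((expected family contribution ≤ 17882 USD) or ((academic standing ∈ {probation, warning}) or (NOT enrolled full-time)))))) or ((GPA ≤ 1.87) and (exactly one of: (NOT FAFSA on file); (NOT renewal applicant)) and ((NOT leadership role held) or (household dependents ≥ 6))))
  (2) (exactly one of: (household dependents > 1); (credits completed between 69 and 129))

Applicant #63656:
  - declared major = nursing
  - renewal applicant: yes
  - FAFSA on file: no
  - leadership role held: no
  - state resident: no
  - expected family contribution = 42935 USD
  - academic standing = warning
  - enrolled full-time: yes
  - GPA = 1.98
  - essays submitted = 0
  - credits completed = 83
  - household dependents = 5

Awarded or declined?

Atomic conditions:
  enrolled full-time: yes → true
  essays submitted ≥ 2: 0 ≥ 2 is false
  NOT enrolled full-time: yes → false
  FAFSA on file: no → false
  credits completed < 156: 83 < 156 is true
  declared major ∈ {biology, business, engineering, history}: nursing is not in the set → false
  state resident: no → false
  expected family contribution ≤ 17882 USD: 42935 ≤ 17882 is false
  academic standing ∈ {probation, warning}: warning is in the set → true
  GPA ≤ 1.87: 1.98 ≤ 1.87 is false
  NOT FAFSA on file: no → true
  NOT renewal applicant: yes → false
  NOT leadership role held: no → true
  household dependents ≥ 6: 5 ≥ 6 is false
  household dependents > 1: 5 > 1 is true
  credits completed between 69 and 129: 83 in [69, 129] is true
Combine:
[1.1.1.4] false OR true = true
[1.1.1] true AND false AND false AND true = false
[1.1] NOT false = true
[1.2.1.1.1] false OR false = false
[1.2.1.1.2.2] true OR false = true
[1.2.1.1.2] false OR true = true
[1.2.1.1] false → true (antecedent false ⇒ implication holds) = true
[1.2.1] NOT true = false
[1.2] NOT false = true
[1.3.2] exactly-one(true, false) = true
[1.3.3] true OR false = true
[1.3] false AND true AND true = false
[1] true OR true OR false = true
[2] exactly-one(true, true) = false
[root] true AND false = false
Overall: false → declined

Declined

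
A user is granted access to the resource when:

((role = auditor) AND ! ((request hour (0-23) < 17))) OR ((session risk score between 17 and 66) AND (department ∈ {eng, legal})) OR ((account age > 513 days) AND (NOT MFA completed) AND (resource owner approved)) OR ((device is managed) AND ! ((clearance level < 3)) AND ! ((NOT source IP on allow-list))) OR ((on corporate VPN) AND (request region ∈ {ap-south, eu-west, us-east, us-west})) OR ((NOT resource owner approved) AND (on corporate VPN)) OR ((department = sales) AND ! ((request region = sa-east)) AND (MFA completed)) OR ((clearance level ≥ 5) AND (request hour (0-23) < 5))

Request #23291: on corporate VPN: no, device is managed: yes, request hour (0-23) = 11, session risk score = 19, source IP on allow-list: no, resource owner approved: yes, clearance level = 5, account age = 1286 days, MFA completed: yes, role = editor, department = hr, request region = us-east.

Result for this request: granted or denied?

Atomic conditions:
  role = auditor: editor == auditor is false
  request hour (0-23) < 17: 11 < 17 is true
  session risk score between 17 and 66: 19 in [17, 66] is true
  department ∈ {eng, legal}: hr is not in the set → false
  account age > 513 days: 1286 > 513 is true
  NOT MFA completed: yes → false
  resource owner approved: yes → true
  device is managed: yes → true
  clearance level < 3: 5 < 3 is false
  NOT source IP on allow-list: no → true
  on corporate VPN: no → false
  request region ∈ {ap-south, eu-west, us-east, us-west}: us-east is in the set → true
  NOT resource owner approved: yes → false
  department = sales: hr == sales is false
  request region = sa-east: us-east == sa-east is false
  MFA completed: yes → true
  clearance level ≥ 5: 5 ≥ 5 is true
  request hour (0-23) < 5: 11 < 5 is false
Combine:
[1.2] NOT true = false
[1] false AND false = false
[2] true AND false = false
[3] true AND false AND true = false
[4.2] NOT false = true
[4.3] NOT true = false
[4] true AND true AND false = false
[5] false AND true = false
[6] false AND false = false
[7.2] NOT false = true
[7] false AND true AND true = false
[8] true AND false = false
[root] false OR false OR false OR false OR false OR false OR false OR false = false
Overall: false → denied

Denied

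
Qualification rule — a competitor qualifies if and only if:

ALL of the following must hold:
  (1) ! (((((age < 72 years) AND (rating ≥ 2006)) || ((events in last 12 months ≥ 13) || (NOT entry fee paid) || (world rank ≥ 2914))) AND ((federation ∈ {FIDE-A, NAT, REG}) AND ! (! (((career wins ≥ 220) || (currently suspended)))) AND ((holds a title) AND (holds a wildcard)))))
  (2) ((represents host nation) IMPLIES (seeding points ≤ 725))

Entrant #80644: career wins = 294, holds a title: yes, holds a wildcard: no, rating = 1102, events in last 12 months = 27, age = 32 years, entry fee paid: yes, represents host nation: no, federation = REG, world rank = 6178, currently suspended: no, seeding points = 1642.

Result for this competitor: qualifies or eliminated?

Atomic conditions:
  age < 72 years: 32 < 72 is true
  rating ≥ 2006: 1102 ≥ 2006 is false
  events in last 12 months ≥ 13: 27 ≥ 13 is true
  NOT entry fee paid: yes → false
  world rank ≥ 2914: 6178 ≥ 2914 is true
  federation ∈ {FIDE-A, NAT, REG}: REG is in the set → true
  career wins ≥ 220: 294 ≥ 220 is true
  currently suspended: no → false
  holds a title: yes → true
  holds a wildcard: no → false
  represents host nation: no → false
  seeding points ≤ 725: 1642 ≤ 725 is false
Combine:
[1.1.1.1] true AND false = false
[1.1.1.2] true OR false OR true = true
[1.1.1] false OR true = true
[1.1.2.2.1.1] true OR false = true
[1.1.2.2.1] NOT true = false
[1.1.2.2] NOT false = true
[1.1.2.3] true AND false = false
[1.1.2] true AND true AND false = false
[1.1] true AND false = false
[1] NOT false = true
[2] false → false (antecedent false ⇒ implication holds) = true
[root] true AND true = true
Overall: true → qualifies

Qualifies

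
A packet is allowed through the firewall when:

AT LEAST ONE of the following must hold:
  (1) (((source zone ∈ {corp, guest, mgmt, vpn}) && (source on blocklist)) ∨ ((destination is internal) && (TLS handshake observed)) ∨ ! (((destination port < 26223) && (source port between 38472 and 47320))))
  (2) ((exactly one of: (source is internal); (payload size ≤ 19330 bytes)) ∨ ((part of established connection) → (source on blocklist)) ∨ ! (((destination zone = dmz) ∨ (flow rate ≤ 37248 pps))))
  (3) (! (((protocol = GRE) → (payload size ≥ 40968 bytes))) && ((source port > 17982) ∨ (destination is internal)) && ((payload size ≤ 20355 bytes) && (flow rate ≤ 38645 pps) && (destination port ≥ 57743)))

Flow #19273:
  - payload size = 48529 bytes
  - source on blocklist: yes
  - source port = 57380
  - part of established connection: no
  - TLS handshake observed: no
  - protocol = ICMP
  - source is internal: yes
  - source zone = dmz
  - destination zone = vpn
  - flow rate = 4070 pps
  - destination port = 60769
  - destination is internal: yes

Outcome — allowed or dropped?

Atomic conditions:
  source zone ∈ {corp, guest, mgmt, vpn}: dmz is not in the set → false
  source on blocklist: yes → true
  destination is internal: yes → true
  TLS handshake observed: no → false
  destination port < 26223: 60769 < 26223 is false
  source port between 38472 and 47320: 57380 in [38472, 47320] is false
  source is internal: yes → true
  payload size ≤ 19330 bytes: 48529 ≤ 19330 is false
  part of established connection: no → false
  destination zone = dmz: vpn == dmz is false
  flow rate ≤ 37248 pps: 4070 ≤ 37248 is true
  protocol = GRE: ICMP == GRE is false
  payload size ≥ 40968 bytes: 48529 ≥ 40968 is true
  source port > 17982: 57380 > 17982 is true
  payload size ≤ 20355 bytes: 48529 ≤ 20355 is false
  flow rate ≤ 38645 pps: 4070 ≤ 38645 is true
  destination port ≥ 57743: 60769 ≥ 57743 is true
Combine:
[1.1] false AND true = false
[1.2] true AND false = false
[1.3.1] false AND false = false
[1.3] NOT false = true
[1] false OR false OR true = true
[2.1] exactly-one(true, false) = true
[2.2] false → true (antecedent false ⇒ implication holds) = true
[2.3.1] false OR true = true
[2.3] NOT true = false
[2] true OR true OR false = true
[3.1.1] false → true (antecedent false ⇒ implication holds) = true
[3.1] NOT true = false
[3.2] true OR true = true
[3.3] false AND true AND true = false
[3] false AND true AND false = false
[root] true OR true OR false = true
Overall: true → allowed

Allowed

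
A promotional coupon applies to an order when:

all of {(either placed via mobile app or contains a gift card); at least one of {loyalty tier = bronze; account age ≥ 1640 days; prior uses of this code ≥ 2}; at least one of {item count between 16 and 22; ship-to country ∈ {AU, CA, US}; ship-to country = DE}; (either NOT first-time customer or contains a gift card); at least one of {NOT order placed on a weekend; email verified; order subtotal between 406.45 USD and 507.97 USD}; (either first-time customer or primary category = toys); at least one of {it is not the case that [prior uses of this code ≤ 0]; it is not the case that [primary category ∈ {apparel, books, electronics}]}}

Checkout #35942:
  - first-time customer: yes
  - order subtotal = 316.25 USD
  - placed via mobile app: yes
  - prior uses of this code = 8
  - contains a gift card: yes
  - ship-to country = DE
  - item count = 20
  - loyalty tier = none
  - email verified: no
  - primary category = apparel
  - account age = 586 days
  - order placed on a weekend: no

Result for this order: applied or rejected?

Atomic conditions:
  placed via mobile app: yes → true
  contains a gift card: yes → true
  loyalty tier = bronze: none == bronze is false
  account age ≥ 1640 days: 586 ≥ 1640 is false
  prior uses of this code ≥ 2: 8 ≥ 2 is true
  item count between 16 and 22: 20 in [16, 22] is true
  ship-to country ∈ {AU, CA, US}: DE is not in the set → false
  ship-to country = DE: DE == DE is true
  NOT first-time customer: yes → false
  NOT order placed on a weekend: no → true
  email verified: no → false
  order subtotal between 406.45 USD and 507.97 USD: 316.25 in [406.45, 507.97] is false
  first-time customer: yes → true
  primary category = toys: apparel == toys is false
  prior uses of this code ≤ 0: 8 ≤ 0 is false
  primary category ∈ {apparel, books, electronics}: apparel is in the set → true
Combine:
[1] true OR true = true
[2] false OR false OR true = true
[3] true OR false OR true = true
[4] false OR true = true
[5] true OR false OR false = true
[6] true OR false = true
[7.1] NOT false = true
[7.2] NOT true = false
[7] true OR false = true
[root] true AND true AND true AND true AND true AND true AND true = true
Overall: true → applied

Applied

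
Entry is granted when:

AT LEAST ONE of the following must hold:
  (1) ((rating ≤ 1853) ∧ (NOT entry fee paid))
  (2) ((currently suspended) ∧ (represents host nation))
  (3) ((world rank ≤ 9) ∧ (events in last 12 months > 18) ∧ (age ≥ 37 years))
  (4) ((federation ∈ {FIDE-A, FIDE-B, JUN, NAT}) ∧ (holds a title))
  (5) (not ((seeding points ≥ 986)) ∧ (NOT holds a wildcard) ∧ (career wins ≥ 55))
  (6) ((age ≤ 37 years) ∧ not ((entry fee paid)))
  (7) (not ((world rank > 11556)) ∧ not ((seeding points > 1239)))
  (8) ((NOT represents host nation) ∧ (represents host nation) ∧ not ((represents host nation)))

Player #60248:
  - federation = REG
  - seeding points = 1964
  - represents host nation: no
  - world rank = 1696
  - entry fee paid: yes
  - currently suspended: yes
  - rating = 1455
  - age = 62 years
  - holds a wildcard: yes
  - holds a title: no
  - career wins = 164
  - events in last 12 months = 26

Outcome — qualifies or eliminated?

Atomic conditions:
  rating ≤ 1853: 1455 ≤ 1853 is true
  NOT entry fee paid: yes → false
  currently suspended: yes → true
  represents host nation: no → false
  world rank ≤ 9: 1696 ≤ 9 is false
  events in last 12 months > 18: 26 > 18 is true
  age ≥ 37 years: 62 ≥ 37 is true
  federation ∈ {FIDE-A, FIDE-B, JUN, NAT}: REG is not in the set → false
  holds a title: no → false
  seeding points ≥ 986: 1964 ≥ 986 is true
  NOT holds a wildcard: yes → false
  career wins ≥ 55: 164 ≥ 55 is true
  age ≤ 37 years: 62 ≤ 37 is false
  entry fee paid: yes → true
  world rank > 11556: 1696 > 11556 is false
  seeding points > 1239: 1964 > 1239 is true
  NOT represents host nation: no → true
Combine:
[1] true AND false = false
[2] true AND false = false
[3] false AND true AND true = false
[4] false AND false = false
[5.1] NOT true = false
[5] false AND false AND true = false
[6.2] NOT true = false
[6] false AND false = false
[7.1] NOT false = true
[7.2] NOT true = false
[7] true AND false = false
[8.3] NOT false = true
[8] true AND false AND true = false
[root] false OR false OR false OR false OR false OR false OR false OR false = false
Overall: false → eliminated

Eliminated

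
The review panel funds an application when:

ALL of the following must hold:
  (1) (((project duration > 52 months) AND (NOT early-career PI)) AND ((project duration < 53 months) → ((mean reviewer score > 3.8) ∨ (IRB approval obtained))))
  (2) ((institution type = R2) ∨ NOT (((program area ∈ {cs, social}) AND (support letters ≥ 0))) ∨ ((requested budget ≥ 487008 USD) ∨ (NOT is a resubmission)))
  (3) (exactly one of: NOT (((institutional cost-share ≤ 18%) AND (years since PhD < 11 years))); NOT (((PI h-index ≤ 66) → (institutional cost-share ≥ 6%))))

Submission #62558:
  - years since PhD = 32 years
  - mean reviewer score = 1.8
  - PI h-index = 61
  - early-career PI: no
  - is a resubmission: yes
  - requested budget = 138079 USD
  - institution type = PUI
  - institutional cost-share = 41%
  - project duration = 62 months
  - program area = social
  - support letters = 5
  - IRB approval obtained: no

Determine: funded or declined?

Declined

Atomic conditions:
  project duration > 52 months: 62 > 52 is true
  NOT early-career PI: no → true
  project duration < 53 months: 62 < 53 is false
  mean reviewer score > 3.8: 1.8 > 3.8 is false
  IRB approval obtained: no → false
  institution type = R2: PUI == R2 is false
  program area ∈ {cs, social}: social is in the set → true
  support letters ≥ 0: 5 ≥ 0 is true
  requested budget ≥ 487008 USD: 138079 ≥ 487008 is false
  NOT is a resubmission: yes → false
  institutional cost-share ≤ 18%: 41 ≤ 18 is false
  years since PhD < 11 years: 32 < 11 is false
  PI h-index ≤ 66: 61 ≤ 66 is true
  institutional cost-share ≥ 6%: 41 ≥ 6 is true
Combine:
[1.1] true AND true = true
[1.2.2] false OR false = false
[1.2] false → false (antecedent false ⇒ implication holds) = true
[1] true AND true = true
[2.2.1] true AND true = true
[2.2] NOT true = false
[2.3] false OR false = false
[2] false OR false OR false = false
[3.1.1] false AND false = false
[3.1] NOT false = true
[3.2.1] true → true = true
[3.2] NOT true = false
[3] exactly-one(true, false) = true
[root] true AND false AND true = false
Overall: false → declined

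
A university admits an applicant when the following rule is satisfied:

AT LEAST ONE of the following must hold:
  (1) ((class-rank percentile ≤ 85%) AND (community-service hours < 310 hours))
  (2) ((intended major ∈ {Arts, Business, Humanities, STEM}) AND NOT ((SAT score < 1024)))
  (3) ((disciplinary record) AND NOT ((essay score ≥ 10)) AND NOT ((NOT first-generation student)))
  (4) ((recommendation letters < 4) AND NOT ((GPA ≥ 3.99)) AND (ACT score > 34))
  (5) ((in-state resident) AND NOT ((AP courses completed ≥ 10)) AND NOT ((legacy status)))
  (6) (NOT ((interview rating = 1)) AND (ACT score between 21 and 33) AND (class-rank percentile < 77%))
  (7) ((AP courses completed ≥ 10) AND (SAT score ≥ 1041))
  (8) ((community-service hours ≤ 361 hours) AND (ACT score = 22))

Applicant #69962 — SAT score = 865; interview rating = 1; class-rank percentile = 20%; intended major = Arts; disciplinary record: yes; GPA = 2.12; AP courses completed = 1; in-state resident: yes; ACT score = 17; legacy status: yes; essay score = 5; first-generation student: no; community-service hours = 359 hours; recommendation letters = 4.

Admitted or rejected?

Rejected

Atomic conditions:
  class-rank percentile ≤ 85%: 20 ≤ 85 is true
  community-service hours < 310 hours: 359 < 310 is false
  intended major ∈ {Arts, Business, Humanities, STEM}: Arts is in the set → true
  SAT score < 1024: 865 < 1024 is true
  disciplinary record: yes → true
  essay score ≥ 10: 5 ≥ 10 is false
  NOT first-generation student: no → true
  recommendation letters < 4: 4 < 4 is false
  GPA ≥ 3.99: 2.12 ≥ 3.99 is false
  ACT score > 34: 17 > 34 is false
  in-state resident: yes → true
  AP courses completed ≥ 10: 1 ≥ 10 is false
  legacy status: yes → true
  interview rating = 1: 1 == 1 is true
  ACT score between 21 and 33: 17 in [21, 33] is false
  class-rank percentile < 77%: 20 < 77 is true
  SAT score ≥ 1041: 865 ≥ 1041 is false
  community-service hours ≤ 361 hours: 359 ≤ 361 is true
  ACT score = 22: 17 == 22 is false
Combine:
[1] true AND false = false
[2.2] NOT true = false
[2] true AND false = false
[3.2] NOT false = true
[3.3] NOT true = false
[3] true AND true AND false = false
[4.2] NOT false = true
[4] false AND true AND false = false
[5.2] NOT false = true
[5.3] NOT true = false
[5] true AND true AND false = false
[6.1] NOT true = false
[6] false AND false AND true = false
[7] false AND false = false
[8] true AND false = false
[root] false OR false OR false OR false OR false OR false OR false OR false = false
Overall: false → rejected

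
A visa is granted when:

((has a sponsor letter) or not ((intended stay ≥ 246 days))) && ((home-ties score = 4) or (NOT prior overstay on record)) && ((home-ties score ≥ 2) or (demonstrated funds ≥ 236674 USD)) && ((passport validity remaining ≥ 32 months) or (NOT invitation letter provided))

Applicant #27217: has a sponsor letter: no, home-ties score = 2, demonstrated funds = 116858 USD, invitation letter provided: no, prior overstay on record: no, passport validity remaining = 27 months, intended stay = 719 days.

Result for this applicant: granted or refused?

Refused

Atomic conditions:
  has a sponsor letter: no → false
  intended stay ≥ 246 days: 719 ≥ 246 is true
  home-ties score = 4: 2 == 4 is false
  NOT prior overstay on record: no → true
  home-ties score ≥ 2: 2 ≥ 2 is true
  demonstrated funds ≥ 236674 USD: 116858 ≥ 236674 is false
  passport validity remaining ≥ 32 months: 27 ≥ 32 is false
  NOT invitation letter provided: no → true
Combine:
[1.2] NOT true = false
[1] false OR false = false
[2] false OR true = true
[3] true OR false = true
[4] false OR true = true
[root] false AND true AND true AND true = false
Overall: false → refused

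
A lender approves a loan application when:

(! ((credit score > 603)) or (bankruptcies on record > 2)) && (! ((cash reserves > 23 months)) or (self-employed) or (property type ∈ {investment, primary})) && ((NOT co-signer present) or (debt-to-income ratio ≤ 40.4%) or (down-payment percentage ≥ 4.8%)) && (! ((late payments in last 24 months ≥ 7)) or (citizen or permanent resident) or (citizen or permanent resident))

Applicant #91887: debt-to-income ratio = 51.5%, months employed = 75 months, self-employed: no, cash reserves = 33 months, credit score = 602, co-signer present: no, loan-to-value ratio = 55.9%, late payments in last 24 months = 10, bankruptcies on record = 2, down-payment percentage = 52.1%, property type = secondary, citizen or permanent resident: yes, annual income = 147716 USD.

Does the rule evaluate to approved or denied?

Atomic conditions:
  credit score > 603: 602 > 603 is false
  bankruptcies on record > 2: 2 > 2 is false
  cash reserves > 23 months: 33 > 23 is true
  self-employed: no → false
  property type ∈ {investment, primary}: secondary is not in the set → false
  NOT co-signer present: no → true
  debt-to-income ratio ≤ 40.4%: 51.5 ≤ 40.4 is false
  down-payment percentage ≥ 4.8%: 52.1 ≥ 4.8 is true
  late payments in last 24 months ≥ 7: 10 ≥ 7 is true
  citizen or permanent resident: yes → true
Combine:
[1.1] NOT false = true
[1] true OR false = true
[2.1] NOT true = false
[2] false OR false OR false = false
[3] true OR false OR true = true
[4.1] NOT true = false
[4] false OR true OR true = true
[root] true AND false AND true AND true = false
Overall: false → denied

Denied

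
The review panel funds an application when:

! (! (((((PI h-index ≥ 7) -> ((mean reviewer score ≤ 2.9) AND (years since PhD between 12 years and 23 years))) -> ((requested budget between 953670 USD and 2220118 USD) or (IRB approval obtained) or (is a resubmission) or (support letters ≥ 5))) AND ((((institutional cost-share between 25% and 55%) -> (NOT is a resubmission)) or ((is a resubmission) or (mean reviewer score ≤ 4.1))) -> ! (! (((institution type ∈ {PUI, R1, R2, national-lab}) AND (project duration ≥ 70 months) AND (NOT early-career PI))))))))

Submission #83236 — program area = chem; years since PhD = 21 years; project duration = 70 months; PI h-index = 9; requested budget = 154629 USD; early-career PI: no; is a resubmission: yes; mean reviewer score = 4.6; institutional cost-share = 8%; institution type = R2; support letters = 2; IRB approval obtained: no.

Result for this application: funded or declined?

Atomic conditions:
  PI h-index ≥ 7: 9 ≥ 7 is true
  mean reviewer score ≤ 2.9: 4.6 ≤ 2.9 is false
  years since PhD between 12 years and 23 years: 21 in [12, 23] is true
  requested budget between 953670 USD and 2220118 USD: 154629 in [953670, 2220118] is false
  IRB approval obtained: no → false
  is a resubmission: yes → true
  support letters ≥ 5: 2 ≥ 5 is false
  institutional cost-share between 25% and 55%: 8 in [25, 55] is false
  NOT is a resubmission: yes → false
  mean reviewer score ≤ 4.1: 4.6 ≤ 4.1 is false
  institution type ∈ {PUI, R1, R2, national-lab}: R2 is in the set → true
  project duration ≥ 70 months: 70 ≥ 70 is true
  NOT early-career PI: no → true
Combine:
[1.1.1.1.2] false AND true = false
[1.1.1.1] true → false = false
[1.1.1.2] false OR false OR true OR false = true
[1.1.1] false → true (antecedent false ⇒ implication holds) = true
[1.1.2.1.1] false → false (antecedent false ⇒ implication holds) = true
[1.1.2.1.2] true OR false = true
[1.1.2.1] true OR true = true
[1.1.2.2.1.1] true AND true AND true = true
[1.1.2.2.1] NOT true = false
[1.1.2.2] NOT false = true
[1.1.2] true → true = true
[1.1] true AND true = true
[1] NOT true = false
[root] NOT false = true
Overall: true → funded

Funded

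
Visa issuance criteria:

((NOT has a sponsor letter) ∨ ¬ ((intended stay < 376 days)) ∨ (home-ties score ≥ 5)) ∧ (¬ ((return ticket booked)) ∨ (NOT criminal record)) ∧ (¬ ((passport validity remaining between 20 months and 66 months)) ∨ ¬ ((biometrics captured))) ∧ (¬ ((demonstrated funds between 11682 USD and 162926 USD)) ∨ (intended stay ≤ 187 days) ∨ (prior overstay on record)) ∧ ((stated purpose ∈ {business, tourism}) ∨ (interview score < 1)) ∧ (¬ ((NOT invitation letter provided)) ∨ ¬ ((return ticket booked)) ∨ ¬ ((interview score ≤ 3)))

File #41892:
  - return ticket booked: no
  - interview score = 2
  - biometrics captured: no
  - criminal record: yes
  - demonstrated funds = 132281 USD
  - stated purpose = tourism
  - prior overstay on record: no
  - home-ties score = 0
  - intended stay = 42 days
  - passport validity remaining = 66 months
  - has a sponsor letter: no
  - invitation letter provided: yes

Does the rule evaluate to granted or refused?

Atomic conditions:
  NOT has a sponsor letter: no → true
  intended stay < 376 days: 42 < 376 is true
  home-ties score ≥ 5: 0 ≥ 5 is false
  return ticket booked: no → false
  NOT criminal record: yes → false
  passport validity remaining between 20 months and 66 months: 66 in [20, 66] is true
  biometrics captured: no → false
  demonstrated funds between 11682 USD and 162926 USD: 132281 in [11682, 162926] is true
  intended stay ≤ 187 days: 42 ≤ 187 is true
  prior overstay on record: no → false
  stated purpose ∈ {business, tourism}: tourism is in the set → true
  interview score < 1: 2 < 1 is false
  NOT invitation letter provided: yes → false
  interview score ≤ 3: 2 ≤ 3 is true
Combine:
[1.2] NOT true = false
[1] true OR false OR false = true
[2.1] NOT false = true
[2] true OR false = true
[3.1] NOT true = false
[3.2] NOT false = true
[3] false OR true = true
[4.1] NOT true = false
[4] false OR true OR false = true
[5] true OR false = true
[6.1] NOT false = true
[6.2] NOT false = true
[6.3] NOT true = false
[6] true OR true OR false = true
[root] true AND true AND true AND true AND true AND true = true
Overall: true → granted

Granted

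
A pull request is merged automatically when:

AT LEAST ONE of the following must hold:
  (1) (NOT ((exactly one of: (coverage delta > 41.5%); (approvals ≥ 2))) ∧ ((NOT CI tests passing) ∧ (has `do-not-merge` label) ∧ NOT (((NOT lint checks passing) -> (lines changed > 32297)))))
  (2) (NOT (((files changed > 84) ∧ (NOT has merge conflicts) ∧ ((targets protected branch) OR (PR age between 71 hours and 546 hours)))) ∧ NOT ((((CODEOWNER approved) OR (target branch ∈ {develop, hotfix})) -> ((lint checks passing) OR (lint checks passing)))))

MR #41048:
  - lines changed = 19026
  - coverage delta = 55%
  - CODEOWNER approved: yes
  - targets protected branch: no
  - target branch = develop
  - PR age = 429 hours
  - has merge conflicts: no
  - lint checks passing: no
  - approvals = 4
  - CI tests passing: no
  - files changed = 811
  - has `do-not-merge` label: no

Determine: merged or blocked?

Blocked

Atomic conditions:
  coverage delta > 41.5%: 55 > 41.5 is true
  approvals ≥ 2: 4 ≥ 2 is true
  NOT CI tests passing: no → true
  has `do-not-merge` label: no → false
  NOT lint checks passing: no → true
  lines changed > 32297: 19026 > 32297 is false
  files changed > 84: 811 > 84 is true
  NOT has merge conflicts: no → true
  targets protected branch: no → false
  PR age between 71 hours and 546 hours: 429 in [71, 546] is true
  CODEOWNER approved: yes → true
  target branch ∈ {develop, hotfix}: develop is in the set → true
  lint checks passing: no → false
Combine:
[1.1.1] exactly-one(true, true) = false
[1.1] NOT false = true
[1.2.3.1] true → false = false
[1.2.3] NOT false = true
[1.2] true AND false AND true = false
[1] true AND false = false
[2.1.1.3] false OR true = true
[2.1.1] true AND true AND true = true
[2.1] NOT true = false
[2.2.1.1] true OR true = true
[2.2.1.2] false OR false = false
[2.2.1] true → false = false
[2.2] NOT false = true
[2] false AND true = false
[root] false OR false = false
Overall: false → blocked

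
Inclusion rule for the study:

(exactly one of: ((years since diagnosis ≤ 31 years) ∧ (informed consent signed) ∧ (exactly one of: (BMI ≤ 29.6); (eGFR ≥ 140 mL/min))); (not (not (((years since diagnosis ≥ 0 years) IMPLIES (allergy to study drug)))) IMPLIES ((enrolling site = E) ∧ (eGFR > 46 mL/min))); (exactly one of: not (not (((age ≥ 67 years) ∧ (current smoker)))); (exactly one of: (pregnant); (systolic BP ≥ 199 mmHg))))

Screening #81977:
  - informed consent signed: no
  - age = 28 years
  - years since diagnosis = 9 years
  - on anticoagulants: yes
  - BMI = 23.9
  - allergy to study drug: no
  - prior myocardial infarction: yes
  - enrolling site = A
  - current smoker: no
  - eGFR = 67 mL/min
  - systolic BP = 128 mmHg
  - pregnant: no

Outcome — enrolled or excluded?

Atomic conditions:
  years since diagnosis ≤ 31 years: 9 ≤ 31 is true
  informed consent signed: no → false
  BMI ≤ 29.6: 23.9 ≤ 29.6 is true
  eGFR ≥ 140 mL/min: 67 ≥ 140 is false
  years since diagnosis ≥ 0 years: 9 ≥ 0 is true
  allergy to study drug: no → false
  enrolling site = E: A == E is false
  eGFR > 46 mL/min: 67 > 46 is true
  age ≥ 67 years: 28 ≥ 67 is false
  current smoker: no → false
  pregnant: no → false
  systolic BP ≥ 199 mmHg: 128 ≥ 199 is false
Combine:
[1.3] exactly-one(true, false) = true
[1] true AND false AND true = false
[2.1.1.1] true → false = false
[2.1.1] NOT false = true
[2.1] NOT true = false
[2.2] false AND true = false
[2] false → false (antecedent false ⇒ implication holds) = true
[3.1.1.1] false AND false = false
[3.1.1] NOT false = true
[3.1] NOT true = false
[3.2] exactly-one(false, false) = false
[3] exactly-one(false, false) = false
[root] exactly-one(false, true, false) = true
Overall: true → enrolled

Enrolled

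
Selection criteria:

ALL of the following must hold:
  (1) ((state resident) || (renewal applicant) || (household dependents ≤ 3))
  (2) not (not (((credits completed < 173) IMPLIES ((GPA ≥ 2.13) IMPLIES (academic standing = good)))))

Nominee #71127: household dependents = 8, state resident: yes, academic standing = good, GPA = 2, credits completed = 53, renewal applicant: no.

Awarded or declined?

Awarded

Atomic conditions:
  state resident: yes → true
  renewal applicant: no → false
  household dependents ≤ 3: 8 ≤ 3 is false
  credits completed < 173: 53 < 173 is true
  GPA ≥ 2.13: 2 ≥ 2.13 is false
  academic standing = good: good == good is true
Combine:
[1] true OR false OR false = true
[2.1.1.2] false → true (antecedent false ⇒ implication holds) = true
[2.1.1] true → true = true
[2.1] NOT true = false
[2] NOT false = true
[root] true AND true = true
Overall: true → awarded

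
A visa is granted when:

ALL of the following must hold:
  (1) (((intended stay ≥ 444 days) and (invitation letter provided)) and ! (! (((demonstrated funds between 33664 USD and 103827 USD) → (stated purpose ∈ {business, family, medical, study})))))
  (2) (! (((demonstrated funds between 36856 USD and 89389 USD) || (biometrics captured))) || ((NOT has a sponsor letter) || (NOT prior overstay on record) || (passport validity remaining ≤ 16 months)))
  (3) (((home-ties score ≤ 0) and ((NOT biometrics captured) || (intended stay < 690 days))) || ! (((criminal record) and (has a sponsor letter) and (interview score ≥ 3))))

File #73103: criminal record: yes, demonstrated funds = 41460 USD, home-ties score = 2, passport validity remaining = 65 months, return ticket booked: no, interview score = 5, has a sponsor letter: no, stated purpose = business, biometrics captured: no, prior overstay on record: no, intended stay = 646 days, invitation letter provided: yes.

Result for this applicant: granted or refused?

Atomic conditions:
  intended stay ≥ 444 days: 646 ≥ 444 is true
  invitation letter provided: yes → true
  demonstrated funds between 33664 USD and 103827 USD: 41460 in [33664, 103827] is true
  stated purpose ∈ {business, family, medical, study}: business is in the set → true
  demonstrated funds between 36856 USD and 89389 USD: 41460 in [36856, 89389] is true
  biometrics captured: no → false
  NOT has a sponsor letter: no → true
  NOT prior overstay on record: no → true
  passport validity remaining ≤ 16 months: 65 ≤ 16 is false
  home-ties score ≤ 0: 2 ≤ 0 is false
  NOT biometrics captured: no → true
  intended stay < 690 days: 646 < 690 is true
  criminal record: yes → true
  has a sponsor letter: no → false
  interview score ≥ 3: 5 ≥ 3 is true
Combine:
[1.1] true AND true = true
[1.2.1.1] true → true = true
[1.2.1] NOT true = false
[1.2] NOT false = true
[1] true AND true = true
[2.1.1] true OR false = true
[2.1] NOT true = false
[2.2] true OR true OR false = true
[2] false OR true = true
[3.1.2] true OR true = true
[3.1] false AND true = false
[3.2.1] true AND false AND true = false
[3.2] NOT false = true
[3] false OR true = true
[root] true AND true AND true = true
Overall: true → granted

Granted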